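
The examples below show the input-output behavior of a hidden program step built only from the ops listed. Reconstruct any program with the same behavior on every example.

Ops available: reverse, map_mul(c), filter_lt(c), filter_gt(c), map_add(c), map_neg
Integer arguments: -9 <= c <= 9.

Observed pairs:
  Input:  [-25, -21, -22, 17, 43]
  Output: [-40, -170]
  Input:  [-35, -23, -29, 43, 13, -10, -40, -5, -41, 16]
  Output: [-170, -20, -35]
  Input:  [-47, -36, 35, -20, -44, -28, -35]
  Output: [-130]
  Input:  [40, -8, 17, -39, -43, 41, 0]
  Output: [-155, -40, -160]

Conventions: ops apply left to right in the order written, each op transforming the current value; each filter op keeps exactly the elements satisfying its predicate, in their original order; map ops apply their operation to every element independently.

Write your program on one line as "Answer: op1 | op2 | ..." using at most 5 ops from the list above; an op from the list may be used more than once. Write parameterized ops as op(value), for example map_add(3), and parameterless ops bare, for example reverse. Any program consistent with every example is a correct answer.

map_add(-4) | map_add(-5) | map_neg | filter_lt(7) | map_mul(5)

Check, running the answer program on each example:
  [-25, -21, -22, 17, 43] -> [-29, -25, -26, 13, 39] -> [-34, -30, -31, 8, 34] -> [34, 30, 31, -8, -34] -> [-8, -34] -> [-40, -170]
  [-35, -23, -29, 43, 13, -10, -40, -5, -41, 16] -> [-39, -27, -33, 39, 9, -14, -44, -9, -45, 12] -> [-44, -32, -38, 34, 4, -19, -49, -14, -50, 7] -> [44, 32, 38, -34, -4, 19, 49, 14, 50, -7] -> [-34, -4, -7] -> [-170, -20, -35]
  [-47, -36, 35, -20, -44, -28, -35] -> [-51, -40, 31, -24, -48, -32, -39] -> [-56, -45, 26, -29, -53, -37, -44] -> [56, 45, -26, 29, 53, 37, 44] -> [-26] -> [-130]
  [40, -8, 17, -39, -43, 41, 0] -> [36, -12, 13, -43, -47, 37, -4] -> [31, -17, 8, -48, -52, 32, -9] -> [-31, 17, -8, 48, 52, -32, 9] -> [-31, -8, -32] -> [-155, -40, -160]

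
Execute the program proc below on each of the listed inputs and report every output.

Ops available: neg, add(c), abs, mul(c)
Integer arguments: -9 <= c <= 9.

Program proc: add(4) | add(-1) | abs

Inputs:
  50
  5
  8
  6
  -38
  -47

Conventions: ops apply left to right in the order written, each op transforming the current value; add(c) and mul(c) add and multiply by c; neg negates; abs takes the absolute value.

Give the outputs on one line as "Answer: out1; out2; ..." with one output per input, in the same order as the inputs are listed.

53; 8; 11; 9; 35; 44

Execution, op by op:
  50 -> 54 -> 53 -> 53
  5 -> 9 -> 8 -> 8
  8 -> 12 -> 11 -> 11
  6 -> 10 -> 9 -> 9
  -38 -> -34 -> -35 -> 35
  -47 -> -43 -> -44 -> 44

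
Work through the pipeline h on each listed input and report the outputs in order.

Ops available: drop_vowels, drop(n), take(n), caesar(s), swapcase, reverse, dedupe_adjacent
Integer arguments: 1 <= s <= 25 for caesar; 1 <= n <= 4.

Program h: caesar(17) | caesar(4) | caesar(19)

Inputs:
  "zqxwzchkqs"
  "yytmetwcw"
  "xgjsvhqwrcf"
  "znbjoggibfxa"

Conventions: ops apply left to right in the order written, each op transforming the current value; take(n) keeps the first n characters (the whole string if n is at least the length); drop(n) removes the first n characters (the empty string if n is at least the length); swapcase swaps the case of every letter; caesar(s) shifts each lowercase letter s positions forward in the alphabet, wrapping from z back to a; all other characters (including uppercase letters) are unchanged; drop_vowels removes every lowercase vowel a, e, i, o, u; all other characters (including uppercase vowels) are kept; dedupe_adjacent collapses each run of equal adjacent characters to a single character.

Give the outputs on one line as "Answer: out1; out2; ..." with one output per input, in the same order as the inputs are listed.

Execution, op by op:
  "zqxwzchkqs" -> "qhonqtybhj" -> "ulsruxcfln" -> "nelknqvyeg"
  "yytmetwcw" -> "ppkdvkntn" -> "ttohzorxr" -> "mmhashkqk"
  "xgjsvhqwrcf" -> "oxajmyhnitw" -> "sbenqclrmxa" -> "luxgjvekfqt"
  "znbjoggibfxa" -> "qesafxxzswor" -> "uiwejbbdwasv" -> "nbpxcuuwptlo"

"nelknqvyeg"; "mmhashkqk"; "luxgjvekfqt"; "nbpxcuuwptlo"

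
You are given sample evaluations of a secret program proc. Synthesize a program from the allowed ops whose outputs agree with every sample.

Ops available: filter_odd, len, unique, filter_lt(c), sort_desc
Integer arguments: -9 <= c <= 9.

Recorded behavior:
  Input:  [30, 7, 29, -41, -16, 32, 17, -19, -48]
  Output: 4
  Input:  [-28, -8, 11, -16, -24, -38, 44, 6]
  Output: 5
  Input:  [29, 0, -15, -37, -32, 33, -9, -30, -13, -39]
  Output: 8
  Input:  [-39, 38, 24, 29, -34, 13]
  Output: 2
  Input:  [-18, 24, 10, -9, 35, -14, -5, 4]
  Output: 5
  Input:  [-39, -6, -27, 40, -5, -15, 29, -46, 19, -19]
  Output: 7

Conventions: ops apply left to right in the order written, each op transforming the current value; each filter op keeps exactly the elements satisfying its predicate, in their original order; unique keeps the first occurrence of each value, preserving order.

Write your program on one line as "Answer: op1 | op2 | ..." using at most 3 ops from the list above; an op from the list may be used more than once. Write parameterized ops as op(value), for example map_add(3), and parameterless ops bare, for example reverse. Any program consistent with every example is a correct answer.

sort_desc | filter_lt(6) | len

Check, running the answer program on each example:
  [30, 7, 29, -41, -16, 32, 17, -19, -48] -> [32, 30, 29, 17, 7, -16, -19, -41, -48] -> [-16, -19, -41, -48] -> 4
  [-28, -8, 11, -16, -24, -38, 44, 6] -> [44, 11, 6, -8, -16, -24, -28, -38] -> [-8, -16, -24, -28, -38] -> 5
  [29, 0, -15, -37, -32, 33, -9, -30, -13, -39] -> [33, 29, 0, -9, -13, -15, -30, -32, -37, -39] -> [0, -9, -13, -15, -30, -32, -37, -39] -> 8
  [-39, 38, 24, 29, -34, 13] -> [38, 29, 24, 13, -34, -39] -> [-34, -39] -> 2
  [-18, 24, 10, -9, 35, -14, -5, 4] -> [35, 24, 10, 4, -5, -9, -14, -18] -> [4, -5, -9, -14, -18] -> 5
  [-39, -6, -27, 40, -5, -15, 29, -46, 19, -19] -> [40, 29, 19, -5, -6, -15, -19, -27, -39, -46] -> [-5, -6, -15, -19, -27, -39, -46] -> 7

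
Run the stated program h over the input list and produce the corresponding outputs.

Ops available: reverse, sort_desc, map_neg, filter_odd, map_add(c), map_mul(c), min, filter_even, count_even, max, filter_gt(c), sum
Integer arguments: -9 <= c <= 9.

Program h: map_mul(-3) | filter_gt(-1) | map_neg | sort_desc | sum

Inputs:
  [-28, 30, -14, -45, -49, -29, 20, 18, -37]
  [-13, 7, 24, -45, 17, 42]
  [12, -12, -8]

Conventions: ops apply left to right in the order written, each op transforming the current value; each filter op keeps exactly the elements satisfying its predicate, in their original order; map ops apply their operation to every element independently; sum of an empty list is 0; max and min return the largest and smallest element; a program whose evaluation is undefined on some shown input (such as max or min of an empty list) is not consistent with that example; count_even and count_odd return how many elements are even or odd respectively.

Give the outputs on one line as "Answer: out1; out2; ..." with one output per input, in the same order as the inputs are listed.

-606; -174; -60

Execution, op by op:
  [-28, 30, -14, -45, -49, -29, 20, 18, -37] -> [84, -90, 42, 135, 147, 87, -60, -54, 111] -> [84, 42, 135, 147, 87, 111] -> [-84, -42, -135, -147, -87, -111] -> [-42, -84, -87, -111, -135, -147] -> -606
  [-13, 7, 24, -45, 17, 42] -> [39, -21, -72, 135, -51, -126] -> [39, 135] -> [-39, -135] -> [-39, -135] -> -174
  [12, -12, -8] -> [-36, 36, 24] -> [36, 24] -> [-36, -24] -> [-24, -36] -> -60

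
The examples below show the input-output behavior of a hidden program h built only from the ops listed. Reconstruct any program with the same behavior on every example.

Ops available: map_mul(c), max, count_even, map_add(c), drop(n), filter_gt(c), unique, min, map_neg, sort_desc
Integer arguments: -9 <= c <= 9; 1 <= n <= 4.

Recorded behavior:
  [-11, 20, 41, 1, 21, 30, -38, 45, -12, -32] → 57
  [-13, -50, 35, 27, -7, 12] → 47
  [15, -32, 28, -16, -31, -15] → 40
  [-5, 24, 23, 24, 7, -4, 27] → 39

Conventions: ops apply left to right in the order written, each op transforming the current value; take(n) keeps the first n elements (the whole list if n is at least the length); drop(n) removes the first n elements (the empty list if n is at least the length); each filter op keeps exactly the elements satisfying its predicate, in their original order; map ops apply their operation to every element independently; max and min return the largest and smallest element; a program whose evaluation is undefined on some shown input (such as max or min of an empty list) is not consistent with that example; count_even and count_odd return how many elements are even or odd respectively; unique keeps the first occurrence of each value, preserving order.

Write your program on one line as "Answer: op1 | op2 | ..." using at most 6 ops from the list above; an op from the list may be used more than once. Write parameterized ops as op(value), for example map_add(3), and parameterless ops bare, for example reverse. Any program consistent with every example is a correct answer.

map_add(6) | map_add(6) | filter_gt(-7) | sort_desc | max

Check, running the answer program on each example:
  [-11, 20, 41, 1, 21, 30, -38, 45, -12, -32] -> [-5, 26, 47, 7, 27, 36, -32, 51, -6, -26] -> [1, 32, 53, 13, 33, 42, -26, 57, 0, -20] -> [1, 32, 53, 13, 33, 42, 57, 0] -> [57, 53, 42, 33, 32, 13, 1, 0] -> 57
  [-13, -50, 35, 27, -7, 12] -> [-7, -44, 41, 33, -1, 18] -> [-1, -38, 47, 39, 5, 24] -> [-1, 47, 39, 5, 24] -> [47, 39, 24, 5, -1] -> 47
  [15, -32, 28, -16, -31, -15] -> [21, -26, 34, -10, -25, -9] -> [27, -20, 40, -4, -19, -3] -> [27, 40, -4, -3] -> [40, 27, -3, -4] -> 40
  [-5, 24, 23, 24, 7, -4, 27] -> [1, 30, 29, 30, 13, 2, 33] -> [7, 36, 35, 36, 19, 8, 39] -> [7, 36, 35, 36, 19, 8, 39] -> [39, 36, 36, 35, 19, 8, 7] -> 39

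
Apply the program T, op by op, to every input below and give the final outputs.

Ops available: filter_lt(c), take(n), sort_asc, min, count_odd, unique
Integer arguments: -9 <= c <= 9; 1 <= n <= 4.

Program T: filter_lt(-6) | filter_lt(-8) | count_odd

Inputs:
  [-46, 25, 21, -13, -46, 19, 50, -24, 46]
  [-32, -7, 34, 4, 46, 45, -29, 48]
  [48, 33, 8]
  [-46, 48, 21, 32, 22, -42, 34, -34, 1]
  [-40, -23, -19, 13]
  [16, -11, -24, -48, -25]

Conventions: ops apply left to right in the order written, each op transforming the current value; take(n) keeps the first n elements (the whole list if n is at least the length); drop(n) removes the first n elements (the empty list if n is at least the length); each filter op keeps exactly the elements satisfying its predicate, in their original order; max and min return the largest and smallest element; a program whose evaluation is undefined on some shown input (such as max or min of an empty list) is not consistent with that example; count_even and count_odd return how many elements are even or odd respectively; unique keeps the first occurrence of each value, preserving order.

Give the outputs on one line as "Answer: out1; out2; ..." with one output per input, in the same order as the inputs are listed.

Execution, op by op:
  [-46, 25, 21, -13, -46, 19, 50, -24, 46] -> [-46, -13, -46, -24] -> [-46, -13, -46, -24] -> 1
  [-32, -7, 34, 4, 46, 45, -29, 48] -> [-32, -7, -29] -> [-32, -29] -> 1
  [48, 33, 8] -> [] -> [] -> 0
  [-46, 48, 21, 32, 22, -42, 34, -34, 1] -> [-46, -42, -34] -> [-46, -42, -34] -> 0
  [-40, -23, -19, 13] -> [-40, -23, -19] -> [-40, -23, -19] -> 2
  [16, -11, -24, -48, -25] -> [-11, -24, -48, -25] -> [-11, -24, -48, -25] -> 2

1; 1; 0; 0; 2; 2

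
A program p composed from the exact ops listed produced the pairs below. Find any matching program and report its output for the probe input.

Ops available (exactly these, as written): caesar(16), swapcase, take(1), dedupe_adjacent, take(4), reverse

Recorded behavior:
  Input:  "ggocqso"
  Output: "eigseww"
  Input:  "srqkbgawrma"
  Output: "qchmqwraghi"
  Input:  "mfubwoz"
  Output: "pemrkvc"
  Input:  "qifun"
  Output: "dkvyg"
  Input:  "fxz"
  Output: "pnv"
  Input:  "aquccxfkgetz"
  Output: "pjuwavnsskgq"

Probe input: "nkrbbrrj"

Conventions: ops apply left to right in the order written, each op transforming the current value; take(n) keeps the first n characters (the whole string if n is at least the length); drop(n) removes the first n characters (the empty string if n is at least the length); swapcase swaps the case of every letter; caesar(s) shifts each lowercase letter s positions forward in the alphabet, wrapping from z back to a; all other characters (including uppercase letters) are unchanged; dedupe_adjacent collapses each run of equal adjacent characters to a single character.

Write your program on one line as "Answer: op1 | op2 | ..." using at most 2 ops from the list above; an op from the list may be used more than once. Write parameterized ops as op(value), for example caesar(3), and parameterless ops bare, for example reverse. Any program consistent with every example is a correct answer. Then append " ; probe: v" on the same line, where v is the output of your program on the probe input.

reverse | caesar(16) ; probe: "zhhrrhad"

Check, running the answer program on each example:
  "ggocqso" -> "osqcogg" -> "eigseww"
  "srqkbgawrma" -> "amrwagbkqrs" -> "qchmqwraghi"
  "mfubwoz" -> "zowbufm" -> "pemrkvc"
  "qifun" -> "nufiq" -> "dkvyg"
  "fxz" -> "zxf" -> "pnv"
  "aquccxfkgetz" -> "ztegkfxccuqa" -> "pjuwavnsskgq"
  probe: "nkrbbrrj" -> "jrrbbrkn" -> "zhhrrhad"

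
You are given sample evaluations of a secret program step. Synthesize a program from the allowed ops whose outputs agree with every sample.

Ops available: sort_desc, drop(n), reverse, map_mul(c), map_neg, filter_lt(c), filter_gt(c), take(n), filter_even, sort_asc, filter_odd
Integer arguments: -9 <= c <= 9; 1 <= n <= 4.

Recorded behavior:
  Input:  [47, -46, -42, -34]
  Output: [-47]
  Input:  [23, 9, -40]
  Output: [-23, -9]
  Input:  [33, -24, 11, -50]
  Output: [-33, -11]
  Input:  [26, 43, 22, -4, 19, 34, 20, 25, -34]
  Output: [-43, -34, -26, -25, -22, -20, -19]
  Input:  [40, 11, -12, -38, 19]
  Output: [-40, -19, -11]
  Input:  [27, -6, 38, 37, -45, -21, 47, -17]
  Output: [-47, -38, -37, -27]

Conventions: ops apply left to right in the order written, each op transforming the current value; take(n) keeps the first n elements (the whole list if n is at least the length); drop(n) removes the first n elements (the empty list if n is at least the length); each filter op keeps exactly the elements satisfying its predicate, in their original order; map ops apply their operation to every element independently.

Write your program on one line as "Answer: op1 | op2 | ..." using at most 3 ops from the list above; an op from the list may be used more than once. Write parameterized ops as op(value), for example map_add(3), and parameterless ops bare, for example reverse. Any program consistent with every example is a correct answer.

filter_gt(4) | map_neg | sort_asc

Check, running the answer program on each example:
  [47, -46, -42, -34] -> [47] -> [-47] -> [-47]
  [23, 9, -40] -> [23, 9] -> [-23, -9] -> [-23, -9]
  [33, -24, 11, -50] -> [33, 11] -> [-33, -11] -> [-33, -11]
  [26, 43, 22, -4, 19, 34, 20, 25, -34] -> [26, 43, 22, 19, 34, 20, 25] -> [-26, -43, -22, -19, -34, -20, -25] -> [-43, -34, -26, -25, -22, -20, -19]
  [40, 11, -12, -38, 19] -> [40, 11, 19] -> [-40, -11, -19] -> [-40, -19, -11]
  [27, -6, 38, 37, -45, -21, 47, -17] -> [27, 38, 37, 47] -> [-27, -38, -37, -47] -> [-47, -38, -37, -27]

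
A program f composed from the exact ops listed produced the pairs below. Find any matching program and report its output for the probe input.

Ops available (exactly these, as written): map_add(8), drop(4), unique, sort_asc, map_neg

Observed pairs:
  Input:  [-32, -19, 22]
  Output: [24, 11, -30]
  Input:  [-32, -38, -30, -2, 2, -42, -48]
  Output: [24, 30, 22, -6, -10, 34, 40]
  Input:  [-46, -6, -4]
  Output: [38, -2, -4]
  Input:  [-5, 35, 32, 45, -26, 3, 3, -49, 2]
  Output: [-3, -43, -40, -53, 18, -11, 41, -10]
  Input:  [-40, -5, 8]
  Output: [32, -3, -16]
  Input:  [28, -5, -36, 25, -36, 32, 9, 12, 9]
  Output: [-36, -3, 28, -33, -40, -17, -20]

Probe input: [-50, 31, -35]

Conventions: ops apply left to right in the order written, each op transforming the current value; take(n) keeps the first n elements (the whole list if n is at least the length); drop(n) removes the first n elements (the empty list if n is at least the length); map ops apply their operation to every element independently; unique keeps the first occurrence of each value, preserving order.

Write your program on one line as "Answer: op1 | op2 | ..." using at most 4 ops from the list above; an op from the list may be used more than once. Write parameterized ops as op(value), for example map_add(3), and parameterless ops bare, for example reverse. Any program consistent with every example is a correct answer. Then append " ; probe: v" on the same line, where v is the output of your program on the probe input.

map_add(8) | unique | map_neg ; probe: [42, -39, 27]

Check, running the answer program on each example:
  [-32, -19, 22] -> [-24, -11, 30] -> [-24, -11, 30] -> [24, 11, -30]
  [-32, -38, -30, -2, 2, -42, -48] -> [-24, -30, -22, 6, 10, -34, -40] -> [-24, -30, -22, 6, 10, -34, -40] -> [24, 30, 22, -6, -10, 34, 40]
  [-46, -6, -4] -> [-38, 2, 4] -> [-38, 2, 4] -> [38, -2, -4]
  [-5, 35, 32, 45, -26, 3, 3, -49, 2] -> [3, 43, 40, 53, -18, 11, 11, -41, 10] -> [3, 43, 40, 53, -18, 11, -41, 10] -> [-3, -43, -40, -53, 18, -11, 41, -10]
  [-40, -5, 8] -> [-32, 3, 16] -> [-32, 3, 16] -> [32, -3, -16]
  [28, -5, -36, 25, -36, 32, 9, 12, 9] -> [36, 3, -28, 33, -28, 40, 17, 20, 17] -> [36, 3, -28, 33, 40, 17, 20] -> [-36, -3, 28, -33, -40, -17, -20]
  probe: [-50, 31, -35] -> [-42, 39, -27] -> [-42, 39, -27] -> [42, -39, 27]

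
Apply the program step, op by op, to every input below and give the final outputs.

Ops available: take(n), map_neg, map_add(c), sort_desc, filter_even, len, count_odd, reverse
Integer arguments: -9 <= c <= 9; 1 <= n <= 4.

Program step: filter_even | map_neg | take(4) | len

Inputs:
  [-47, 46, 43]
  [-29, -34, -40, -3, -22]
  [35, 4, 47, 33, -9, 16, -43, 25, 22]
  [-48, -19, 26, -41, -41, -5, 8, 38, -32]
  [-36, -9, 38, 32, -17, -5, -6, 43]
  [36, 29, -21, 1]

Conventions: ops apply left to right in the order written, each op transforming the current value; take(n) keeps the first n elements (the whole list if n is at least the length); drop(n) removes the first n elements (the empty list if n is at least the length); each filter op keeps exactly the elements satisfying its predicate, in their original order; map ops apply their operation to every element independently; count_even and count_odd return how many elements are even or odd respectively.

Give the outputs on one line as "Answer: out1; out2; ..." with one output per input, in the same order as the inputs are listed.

1; 3; 3; 4; 4; 1

Execution, op by op:
  [-47, 46, 43] -> [46] -> [-46] -> [-46] -> 1
  [-29, -34, -40, -3, -22] -> [-34, -40, -22] -> [34, 40, 22] -> [34, 40, 22] -> 3
  [35, 4, 47, 33, -9, 16, -43, 25, 22] -> [4, 16, 22] -> [-4, -16, -22] -> [-4, -16, -22] -> 3
  [-48, -19, 26, -41, -41, -5, 8, 38, -32] -> [-48, 26, 8, 38, -32] -> [48, -26, -8, -38, 32] -> [48, -26, -8, -38] -> 4
  [-36, -9, 38, 32, -17, -5, -6, 43] -> [-36, 38, 32, -6] -> [36, -38, -32, 6] -> [36, -38, -32, 6] -> 4
  [36, 29, -21, 1] -> [36] -> [-36] -> [-36] -> 1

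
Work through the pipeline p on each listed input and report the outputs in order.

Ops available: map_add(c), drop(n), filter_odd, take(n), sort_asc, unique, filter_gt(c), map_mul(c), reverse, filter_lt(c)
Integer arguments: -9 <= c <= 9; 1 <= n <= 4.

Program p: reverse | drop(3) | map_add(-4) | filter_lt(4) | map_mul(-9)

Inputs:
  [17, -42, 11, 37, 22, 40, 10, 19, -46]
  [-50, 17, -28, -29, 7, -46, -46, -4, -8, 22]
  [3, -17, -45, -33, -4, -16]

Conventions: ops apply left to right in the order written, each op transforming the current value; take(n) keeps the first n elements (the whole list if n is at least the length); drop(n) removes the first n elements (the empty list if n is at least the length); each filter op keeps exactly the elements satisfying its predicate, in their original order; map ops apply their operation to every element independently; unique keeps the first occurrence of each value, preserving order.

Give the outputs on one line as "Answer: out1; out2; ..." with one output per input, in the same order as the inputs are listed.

[414]; [450, 450, -27, 297, 288, 486]; [441, 189, 9]

Execution, op by op:
  [17, -42, 11, 37, 22, 40, 10, 19, -46] -> [-46, 19, 10, 40, 22, 37, 11, -42, 17] -> [40, 22, 37, 11, -42, 17] -> [36, 18, 33, 7, -46, 13] -> [-46] -> [414]
  [-50, 17, -28, -29, 7, -46, -46, -4, -8, 22] -> [22, -8, -4, -46, -46, 7, -29, -28, 17, -50] -> [-46, -46, 7, -29, -28, 17, -50] -> [-50, -50, 3, -33, -32, 13, -54] -> [-50, -50, 3, -33, -32, -54] -> [450, 450, -27, 297, 288, 486]
  [3, -17, -45, -33, -4, -16] -> [-16, -4, -33, -45, -17, 3] -> [-45, -17, 3] -> [-49, -21, -1] -> [-49, -21, -1] -> [441, 189, 9]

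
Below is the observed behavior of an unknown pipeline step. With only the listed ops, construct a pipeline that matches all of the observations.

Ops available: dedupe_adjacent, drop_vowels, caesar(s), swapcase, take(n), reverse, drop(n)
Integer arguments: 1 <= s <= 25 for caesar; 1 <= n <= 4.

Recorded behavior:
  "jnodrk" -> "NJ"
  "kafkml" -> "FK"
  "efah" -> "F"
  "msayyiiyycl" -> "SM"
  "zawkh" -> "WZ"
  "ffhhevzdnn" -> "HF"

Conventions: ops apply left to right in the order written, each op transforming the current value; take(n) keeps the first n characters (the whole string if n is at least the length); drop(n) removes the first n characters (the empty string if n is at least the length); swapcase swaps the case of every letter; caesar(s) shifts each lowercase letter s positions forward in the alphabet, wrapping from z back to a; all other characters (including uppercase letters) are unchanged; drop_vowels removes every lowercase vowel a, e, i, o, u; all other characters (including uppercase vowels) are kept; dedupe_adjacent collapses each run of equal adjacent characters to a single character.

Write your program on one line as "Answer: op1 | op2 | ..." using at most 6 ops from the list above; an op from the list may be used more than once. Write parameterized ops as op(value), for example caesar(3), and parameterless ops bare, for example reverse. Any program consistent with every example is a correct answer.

take(3) | drop_vowels | dedupe_adjacent | swapcase | reverse

Check, running the answer program on each example:
  "jnodrk" -> "jno" -> "jn" -> "jn" -> "JN" -> "NJ"
  "kafkml" -> "kaf" -> "kf" -> "kf" -> "KF" -> "FK"
  "efah" -> "efa" -> "f" -> "f" -> "F" -> "F"
  "msayyiiyycl" -> "msa" -> "ms" -> "ms" -> "MS" -> "SM"
  "zawkh" -> "zaw" -> "zw" -> "zw" -> "ZW" -> "WZ"
  "ffhhevzdnn" -> "ffh" -> "ffh" -> "fh" -> "FH" -> "HF"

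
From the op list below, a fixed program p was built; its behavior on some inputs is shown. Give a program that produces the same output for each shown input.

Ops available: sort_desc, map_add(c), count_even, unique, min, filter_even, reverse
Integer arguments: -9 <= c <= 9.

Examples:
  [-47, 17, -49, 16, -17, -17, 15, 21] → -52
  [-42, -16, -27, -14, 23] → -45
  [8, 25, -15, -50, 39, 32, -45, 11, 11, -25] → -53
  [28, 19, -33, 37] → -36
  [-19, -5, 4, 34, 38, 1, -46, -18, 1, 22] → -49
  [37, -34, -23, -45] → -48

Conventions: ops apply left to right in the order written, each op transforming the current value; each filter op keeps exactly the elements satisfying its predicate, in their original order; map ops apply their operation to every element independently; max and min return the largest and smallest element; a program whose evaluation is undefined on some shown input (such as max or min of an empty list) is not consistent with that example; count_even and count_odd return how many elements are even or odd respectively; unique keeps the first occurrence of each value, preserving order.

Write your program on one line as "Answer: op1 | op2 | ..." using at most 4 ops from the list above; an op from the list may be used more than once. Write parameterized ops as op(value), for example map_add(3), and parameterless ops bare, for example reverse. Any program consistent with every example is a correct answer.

map_add(-3) | unique | min

Check, running the answer program on each example:
  [-47, 17, -49, 16, -17, -17, 15, 21] -> [-50, 14, -52, 13, -20, -20, 12, 18] -> [-50, 14, -52, 13, -20, 12, 18] -> -52
  [-42, -16, -27, -14, 23] -> [-45, -19, -30, -17, 20] -> [-45, -19, -30, -17, 20] -> -45
  [8, 25, -15, -50, 39, 32, -45, 11, 11, -25] -> [5, 22, -18, -53, 36, 29, -48, 8, 8, -28] -> [5, 22, -18, -53, 36, 29, -48, 8, -28] -> -53
  [28, 19, -33, 37] -> [25, 16, -36, 34] -> [25, 16, -36, 34] -> -36
  [-19, -5, 4, 34, 38, 1, -46, -18, 1, 22] -> [-22, -8, 1, 31, 35, -2, -49, -21, -2, 19] -> [-22, -8, 1, 31, 35, -2, -49, -21, 19] -> -49
  [37, -34, -23, -45] -> [34, -37, -26, -48] -> [34, -37, -26, -48] -> -48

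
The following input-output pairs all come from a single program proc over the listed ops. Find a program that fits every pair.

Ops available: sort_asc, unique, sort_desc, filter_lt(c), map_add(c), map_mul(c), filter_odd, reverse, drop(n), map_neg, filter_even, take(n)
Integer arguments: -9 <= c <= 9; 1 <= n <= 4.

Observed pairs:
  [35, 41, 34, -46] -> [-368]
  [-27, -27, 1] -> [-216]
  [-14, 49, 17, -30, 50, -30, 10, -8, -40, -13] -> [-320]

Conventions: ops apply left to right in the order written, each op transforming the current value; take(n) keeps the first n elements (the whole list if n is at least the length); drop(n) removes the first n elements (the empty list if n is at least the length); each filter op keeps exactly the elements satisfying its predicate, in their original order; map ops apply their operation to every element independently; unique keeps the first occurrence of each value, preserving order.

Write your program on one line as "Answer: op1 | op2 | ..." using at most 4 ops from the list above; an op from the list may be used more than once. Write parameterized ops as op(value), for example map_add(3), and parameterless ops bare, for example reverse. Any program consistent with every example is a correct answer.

sort_asc | take(1) | map_mul(8)

Check, running the answer program on each example:
  [35, 41, 34, -46] -> [-46, 34, 35, 41] -> [-46] -> [-368]
  [-27, -27, 1] -> [-27, -27, 1] -> [-27] -> [-216]
  [-14, 49, 17, -30, 50, -30, 10, -8, -40, -13] -> [-40, -30, -30, -14, -13, -8, 10, 17, 49, 50] -> [-40] -> [-320]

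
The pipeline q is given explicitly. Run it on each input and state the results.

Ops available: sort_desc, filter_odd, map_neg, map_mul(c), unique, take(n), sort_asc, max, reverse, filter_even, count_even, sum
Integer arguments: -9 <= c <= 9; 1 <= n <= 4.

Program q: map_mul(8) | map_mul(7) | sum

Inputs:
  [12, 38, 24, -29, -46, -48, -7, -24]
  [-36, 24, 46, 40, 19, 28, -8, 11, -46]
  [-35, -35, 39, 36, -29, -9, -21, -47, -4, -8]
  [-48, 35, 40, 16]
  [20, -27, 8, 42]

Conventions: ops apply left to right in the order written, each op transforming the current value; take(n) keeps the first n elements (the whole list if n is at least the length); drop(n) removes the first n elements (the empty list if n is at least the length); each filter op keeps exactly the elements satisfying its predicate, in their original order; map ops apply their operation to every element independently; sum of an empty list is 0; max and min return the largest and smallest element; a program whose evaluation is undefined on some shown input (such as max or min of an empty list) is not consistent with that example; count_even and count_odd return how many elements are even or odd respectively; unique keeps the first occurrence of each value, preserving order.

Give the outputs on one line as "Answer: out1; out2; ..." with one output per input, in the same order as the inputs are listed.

-4480; 4368; -6328; 2408; 2408

Execution, op by op:
  [12, 38, 24, -29, -46, -48, -7, -24] -> [96, 304, 192, -232, -368, -384, -56, -192] -> [672, 2128, 1344, -1624, -2576, -2688, -392, -1344] -> -4480
  [-36, 24, 46, 40, 19, 28, -8, 11, -46] -> [-288, 192, 368, 320, 152, 224, -64, 88, -368] -> [-2016, 1344, 2576, 2240, 1064, 1568, -448, 616, -2576] -> 4368
  [-35, -35, 39, 36, -29, -9, -21, -47, -4, -8] -> [-280, -280, 312, 288, -232, -72, -168, -376, -32, -64] -> [-1960, -1960, 2184, 2016, -1624, -504, -1176, -2632, -224, -448] -> -6328
  [-48, 35, 40, 16] -> [-384, 280, 320, 128] -> [-2688, 1960, 2240, 896] -> 2408
  [20, -27, 8, 42] -> [160, -216, 64, 336] -> [1120, -1512, 448, 2352] -> 2408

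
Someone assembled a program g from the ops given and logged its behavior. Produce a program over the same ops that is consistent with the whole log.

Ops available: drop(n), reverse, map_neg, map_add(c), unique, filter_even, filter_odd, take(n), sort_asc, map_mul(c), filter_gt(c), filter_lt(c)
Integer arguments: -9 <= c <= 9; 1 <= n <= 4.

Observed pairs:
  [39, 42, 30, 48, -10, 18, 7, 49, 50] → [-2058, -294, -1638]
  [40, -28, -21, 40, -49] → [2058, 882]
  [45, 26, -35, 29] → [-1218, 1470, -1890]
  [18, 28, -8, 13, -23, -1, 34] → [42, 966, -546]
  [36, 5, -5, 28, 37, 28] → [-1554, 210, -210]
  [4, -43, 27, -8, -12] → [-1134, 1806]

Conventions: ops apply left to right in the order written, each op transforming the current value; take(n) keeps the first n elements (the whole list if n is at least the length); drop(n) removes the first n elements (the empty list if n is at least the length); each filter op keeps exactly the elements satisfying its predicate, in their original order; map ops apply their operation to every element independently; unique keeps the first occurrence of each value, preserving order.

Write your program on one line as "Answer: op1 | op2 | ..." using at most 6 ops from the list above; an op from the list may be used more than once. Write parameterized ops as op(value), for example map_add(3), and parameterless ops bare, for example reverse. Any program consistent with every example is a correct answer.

reverse | map_neg | filter_odd | map_mul(-7) | map_mul(-6)

Check, running the answer program on each example:
  [39, 42, 30, 48, -10, 18, 7, 49, 50] -> [50, 49, 7, 18, -10, 48, 30, 42, 39] -> [-50, -49, -7, -18, 10, -48, -30, -42, -39] -> [-49, -7, -39] -> [343, 49, 273] -> [-2058, -294, -1638]
  [40, -28, -21, 40, -49] -> [-49, 40, -21, -28, 40] -> [49, -40, 21, 28, -40] -> [49, 21] -> [-343, -147] -> [2058, 882]
  [45, 26, -35, 29] -> [29, -35, 26, 45] -> [-29, 35, -26, -45] -> [-29, 35, -45] -> [203, -245, 315] -> [-1218, 1470, -1890]
  [18, 28, -8, 13, -23, -1, 34] -> [34, -1, -23, 13, -8, 28, 18] -> [-34, 1, 23, -13, 8, -28, -18] -> [1, 23, -13] -> [-7, -161, 91] -> [42, 966, -546]
  [36, 5, -5, 28, 37, 28] -> [28, 37, 28, -5, 5, 36] -> [-28, -37, -28, 5, -5, -36] -> [-37, 5, -5] -> [259, -35, 35] -> [-1554, 210, -210]
  [4, -43, 27, -8, -12] -> [-12, -8, 27, -43, 4] -> [12, 8, -27, 43, -4] -> [-27, 43] -> [189, -301] -> [-1134, 1806]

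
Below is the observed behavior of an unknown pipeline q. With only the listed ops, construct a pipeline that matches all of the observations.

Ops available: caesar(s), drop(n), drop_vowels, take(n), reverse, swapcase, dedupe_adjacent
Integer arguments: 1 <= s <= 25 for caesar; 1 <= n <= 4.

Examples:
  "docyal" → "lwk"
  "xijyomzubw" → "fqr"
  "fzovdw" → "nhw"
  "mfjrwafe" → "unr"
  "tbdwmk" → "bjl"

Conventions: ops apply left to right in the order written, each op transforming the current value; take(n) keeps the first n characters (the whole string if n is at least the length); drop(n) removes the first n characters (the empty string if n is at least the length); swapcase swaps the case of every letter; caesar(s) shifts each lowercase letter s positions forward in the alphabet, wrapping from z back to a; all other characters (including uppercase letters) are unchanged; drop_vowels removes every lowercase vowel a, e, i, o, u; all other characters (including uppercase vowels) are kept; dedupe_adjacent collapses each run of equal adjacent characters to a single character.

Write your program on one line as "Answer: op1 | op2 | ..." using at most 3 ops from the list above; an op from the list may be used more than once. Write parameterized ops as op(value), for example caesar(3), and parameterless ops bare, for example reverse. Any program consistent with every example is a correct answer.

caesar(10) | take(3) | caesar(24)

Check, running the answer program on each example:
  "docyal" -> "nymikv" -> "nym" -> "lwk"
  "xijyomzubw" -> "hstiywjelg" -> "hst" -> "fqr"
  "fzovdw" -> "pjyfng" -> "pjy" -> "nhw"
  "mfjrwafe" -> "wptbgkpo" -> "wpt" -> "unr"
  "tbdwmk" -> "dlngwu" -> "dln" -> "bjl"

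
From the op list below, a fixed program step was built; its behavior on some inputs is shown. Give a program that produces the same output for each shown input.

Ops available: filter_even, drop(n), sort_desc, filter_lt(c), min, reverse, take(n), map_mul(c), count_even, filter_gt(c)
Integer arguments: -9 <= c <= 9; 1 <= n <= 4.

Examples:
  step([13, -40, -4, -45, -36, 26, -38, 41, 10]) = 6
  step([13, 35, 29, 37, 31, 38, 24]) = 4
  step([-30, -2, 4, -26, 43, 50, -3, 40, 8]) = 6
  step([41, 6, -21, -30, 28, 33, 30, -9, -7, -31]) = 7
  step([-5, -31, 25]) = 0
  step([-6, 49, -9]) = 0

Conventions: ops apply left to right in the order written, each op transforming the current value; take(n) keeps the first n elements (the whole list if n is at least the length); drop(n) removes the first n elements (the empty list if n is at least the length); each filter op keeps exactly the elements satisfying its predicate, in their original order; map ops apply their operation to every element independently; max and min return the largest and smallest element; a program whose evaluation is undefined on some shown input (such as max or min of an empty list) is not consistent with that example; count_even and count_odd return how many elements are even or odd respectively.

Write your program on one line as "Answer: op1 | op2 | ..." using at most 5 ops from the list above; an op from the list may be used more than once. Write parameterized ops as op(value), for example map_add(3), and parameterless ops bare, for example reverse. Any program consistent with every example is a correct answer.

sort_desc | drop(3) | map_mul(8) | count_even

Check, running the answer program on each example:
  [13, -40, -4, -45, -36, 26, -38, 41, 10] -> [41, 26, 13, 10, -4, -36, -38, -40, -45] -> [10, -4, -36, -38, -40, -45] -> [80, -32, -288, -304, -320, -360] -> 6
  [13, 35, 29, 37, 31, 38, 24] -> [38, 37, 35, 31, 29, 24, 13] -> [31, 29, 24, 13] -> [248, 232, 192, 104] -> 4
  [-30, -2, 4, -26, 43, 50, -3, 40, 8] -> [50, 43, 40, 8, 4, -2, -3, -26, -30] -> [8, 4, -2, -3, -26, -30] -> [64, 32, -16, -24, -208, -240] -> 6
  [41, 6, -21, -30, 28, 33, 30, -9, -7, -31] -> [41, 33, 30, 28, 6, -7, -9, -21, -30, -31] -> [28, 6, -7, -9, -21, -30, -31] -> [224, 48, -56, -72, -168, -240, -248] -> 7
  [-5, -31, 25] -> [25, -5, -31] -> [] -> [] -> 0
  [-6, 49, -9] -> [49, -6, -9] -> [] -> [] -> 0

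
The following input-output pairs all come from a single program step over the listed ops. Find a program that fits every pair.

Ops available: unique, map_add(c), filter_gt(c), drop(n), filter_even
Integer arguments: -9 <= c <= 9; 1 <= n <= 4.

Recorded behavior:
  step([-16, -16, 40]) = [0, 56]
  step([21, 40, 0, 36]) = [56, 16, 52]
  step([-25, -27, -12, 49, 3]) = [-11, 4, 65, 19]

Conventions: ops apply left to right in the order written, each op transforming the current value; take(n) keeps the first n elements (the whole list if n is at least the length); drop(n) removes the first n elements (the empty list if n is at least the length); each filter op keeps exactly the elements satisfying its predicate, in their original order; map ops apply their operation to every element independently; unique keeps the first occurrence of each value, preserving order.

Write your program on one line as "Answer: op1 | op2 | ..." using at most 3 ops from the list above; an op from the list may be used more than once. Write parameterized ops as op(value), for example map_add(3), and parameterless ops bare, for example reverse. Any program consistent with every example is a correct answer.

map_add(9) | map_add(7) | drop(1)

Check, running the answer program on each example:
  [-16, -16, 40] -> [-7, -7, 49] -> [0, 0, 56] -> [0, 56]
  [21, 40, 0, 36] -> [30, 49, 9, 45] -> [37, 56, 16, 52] -> [56, 16, 52]
  [-25, -27, -12, 49, 3] -> [-16, -18, -3, 58, 12] -> [-9, -11, 4, 65, 19] -> [-11, 4, 65, 19]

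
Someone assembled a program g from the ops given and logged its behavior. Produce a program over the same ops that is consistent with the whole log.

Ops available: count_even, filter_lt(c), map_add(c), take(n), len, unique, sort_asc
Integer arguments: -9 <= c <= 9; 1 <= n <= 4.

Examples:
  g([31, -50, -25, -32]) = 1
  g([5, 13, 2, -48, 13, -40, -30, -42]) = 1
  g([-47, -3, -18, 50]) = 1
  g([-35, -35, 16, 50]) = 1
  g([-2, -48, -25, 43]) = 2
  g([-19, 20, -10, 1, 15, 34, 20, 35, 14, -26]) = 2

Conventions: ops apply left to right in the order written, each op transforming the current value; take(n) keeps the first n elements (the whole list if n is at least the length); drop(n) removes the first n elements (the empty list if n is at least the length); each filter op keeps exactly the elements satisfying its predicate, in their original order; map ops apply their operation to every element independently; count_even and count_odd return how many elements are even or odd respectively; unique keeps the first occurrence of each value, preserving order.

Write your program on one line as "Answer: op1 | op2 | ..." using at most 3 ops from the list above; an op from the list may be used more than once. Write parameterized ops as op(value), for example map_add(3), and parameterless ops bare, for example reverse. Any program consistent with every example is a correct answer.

take(3) | unique | count_even

Check, running the answer program on each example:
  [31, -50, -25, -32] -> [31, -50, -25] -> [31, -50, -25] -> 1
  [5, 13, 2, -48, 13, -40, -30, -42] -> [5, 13, 2] -> [5, 13, 2] -> 1
  [-47, -3, -18, 50] -> [-47, -3, -18] -> [-47, -3, -18] -> 1
  [-35, -35, 16, 50] -> [-35, -35, 16] -> [-35, 16] -> 1
  [-2, -48, -25, 43] -> [-2, -48, -25] -> [-2, -48, -25] -> 2
  [-19, 20, -10, 1, 15, 34, 20, 35, 14, -26] -> [-19, 20, -10] -> [-19, 20, -10] -> 2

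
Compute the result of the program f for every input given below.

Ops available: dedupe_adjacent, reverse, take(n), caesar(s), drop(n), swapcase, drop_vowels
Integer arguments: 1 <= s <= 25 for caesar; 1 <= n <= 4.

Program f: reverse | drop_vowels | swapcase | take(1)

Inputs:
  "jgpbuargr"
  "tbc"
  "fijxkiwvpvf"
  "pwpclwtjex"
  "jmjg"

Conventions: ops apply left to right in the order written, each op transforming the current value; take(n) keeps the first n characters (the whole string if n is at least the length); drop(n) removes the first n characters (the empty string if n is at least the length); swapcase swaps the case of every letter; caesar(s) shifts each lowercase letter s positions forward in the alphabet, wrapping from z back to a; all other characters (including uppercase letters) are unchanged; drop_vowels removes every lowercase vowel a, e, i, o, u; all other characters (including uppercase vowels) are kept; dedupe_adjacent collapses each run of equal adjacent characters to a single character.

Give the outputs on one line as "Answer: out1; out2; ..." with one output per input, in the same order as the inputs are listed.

Execution, op by op:
  "jgpbuargr" -> "rgraubpgj" -> "rgrbpgj" -> "RGRBPGJ" -> "R"
  "tbc" -> "cbt" -> "cbt" -> "CBT" -> "C"
  "fijxkiwvpvf" -> "fvpvwikxjif" -> "fvpvwkxjf" -> "FVPVWKXJF" -> "F"
  "pwpclwtjex" -> "xejtwlcpwp" -> "xjtwlcpwp" -> "XJTWLCPWP" -> "X"
  "jmjg" -> "gjmj" -> "gjmj" -> "GJMJ" -> "G"

"R"; "C"; "F"; "X"; "G"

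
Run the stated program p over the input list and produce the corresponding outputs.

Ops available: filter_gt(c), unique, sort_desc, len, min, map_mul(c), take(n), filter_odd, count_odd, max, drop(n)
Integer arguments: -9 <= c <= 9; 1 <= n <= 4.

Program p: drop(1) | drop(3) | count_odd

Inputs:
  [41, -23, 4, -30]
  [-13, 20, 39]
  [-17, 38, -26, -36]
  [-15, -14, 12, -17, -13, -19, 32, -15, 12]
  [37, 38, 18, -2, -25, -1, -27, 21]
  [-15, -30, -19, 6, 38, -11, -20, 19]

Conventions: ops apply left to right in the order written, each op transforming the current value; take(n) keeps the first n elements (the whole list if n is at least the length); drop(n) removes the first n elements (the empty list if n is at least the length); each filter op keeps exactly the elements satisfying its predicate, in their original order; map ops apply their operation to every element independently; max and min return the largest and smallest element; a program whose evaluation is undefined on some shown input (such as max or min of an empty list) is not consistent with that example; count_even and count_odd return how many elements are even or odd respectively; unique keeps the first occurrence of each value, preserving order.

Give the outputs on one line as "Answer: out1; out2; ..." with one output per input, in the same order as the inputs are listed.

Execution, op by op:
  [41, -23, 4, -30] -> [-23, 4, -30] -> [] -> 0
  [-13, 20, 39] -> [20, 39] -> [] -> 0
  [-17, 38, -26, -36] -> [38, -26, -36] -> [] -> 0
  [-15, -14, 12, -17, -13, -19, 32, -15, 12] -> [-14, 12, -17, -13, -19, 32, -15, 12] -> [-13, -19, 32, -15, 12] -> 3
  [37, 38, 18, -2, -25, -1, -27, 21] -> [38, 18, -2, -25, -1, -27, 21] -> [-25, -1, -27, 21] -> 4
  [-15, -30, -19, 6, 38, -11, -20, 19] -> [-30, -19, 6, 38, -11, -20, 19] -> [38, -11, -20, 19] -> 2

0; 0; 0; 3; 4; 2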